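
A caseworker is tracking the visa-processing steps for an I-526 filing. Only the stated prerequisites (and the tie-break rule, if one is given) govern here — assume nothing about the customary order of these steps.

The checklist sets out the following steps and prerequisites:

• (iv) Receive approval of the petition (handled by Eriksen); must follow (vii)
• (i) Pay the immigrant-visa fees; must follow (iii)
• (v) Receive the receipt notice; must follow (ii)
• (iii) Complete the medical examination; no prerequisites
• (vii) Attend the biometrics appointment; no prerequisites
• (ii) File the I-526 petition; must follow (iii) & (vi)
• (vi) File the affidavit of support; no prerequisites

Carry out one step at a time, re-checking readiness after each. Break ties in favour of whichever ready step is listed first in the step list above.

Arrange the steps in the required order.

(iii) (i) (vii) (iv) (vi) (ii) (v)

(iii), (vii) and (vi) have no prerequisites; (iii) is listed earlier, so (iii) is first.
Ready: (i), (vii) and (vi). (i) is listed earlier → (i).
Now (vii) and (vi) have their prerequisites met. (vii) is listed earlier, so (vii) next.
(iv) now also ready, so the ready set is {(iv), (vi)}; (iv) is listed earlier → (iv).
That leaves (vi) as the only ready step → (vi).
That leaves (ii) as the only ready step → (ii).
(v) needed (ii), now all done → (v).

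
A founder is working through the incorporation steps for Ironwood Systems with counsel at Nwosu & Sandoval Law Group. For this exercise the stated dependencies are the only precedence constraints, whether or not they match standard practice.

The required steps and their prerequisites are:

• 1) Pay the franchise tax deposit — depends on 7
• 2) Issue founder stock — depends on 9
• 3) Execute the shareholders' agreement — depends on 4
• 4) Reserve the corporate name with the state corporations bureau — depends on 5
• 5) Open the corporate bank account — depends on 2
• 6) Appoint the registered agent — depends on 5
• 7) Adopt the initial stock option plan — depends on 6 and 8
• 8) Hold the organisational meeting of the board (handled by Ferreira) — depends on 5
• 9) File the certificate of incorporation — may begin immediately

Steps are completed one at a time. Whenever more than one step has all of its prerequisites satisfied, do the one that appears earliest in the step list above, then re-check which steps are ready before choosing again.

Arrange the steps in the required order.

Only 9 has no prerequisites, so it is first.
2 needed 9, now all done → 2.
5 needed 2, now all done → 5.
Ready: 4, 6 and 8. 4 is listed earlier → 4.
3, 6 and 8 are all available; 3 is listed earlier → 3.
Now 6 and 8 have their prerequisites met. 6 is listed earlier, so 6 next.
Next only 8 has its prerequisites met → 8.
7 needed 6 and 8, now all done → 7.
1 needed 7, now all done → 1.

9, 2, 5, 4, 3, 6, 8, 7, 1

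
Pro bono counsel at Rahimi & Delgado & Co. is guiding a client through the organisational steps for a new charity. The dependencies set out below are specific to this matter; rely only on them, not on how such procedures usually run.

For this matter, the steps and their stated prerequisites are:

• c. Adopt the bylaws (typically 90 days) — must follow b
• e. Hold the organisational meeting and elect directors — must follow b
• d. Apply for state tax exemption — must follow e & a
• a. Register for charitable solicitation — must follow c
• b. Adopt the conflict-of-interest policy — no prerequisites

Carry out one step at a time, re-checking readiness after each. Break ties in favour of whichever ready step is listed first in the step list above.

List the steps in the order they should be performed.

b is the only step with nothing outstanding, so it goes first.
c and e are both available; c is listed earlier → c.
a now also ready, so the ready set is {e, a}; e is listed earlier → e.
a is the only step now ready → a.
d needed e and a, now all done → d.

b c e a d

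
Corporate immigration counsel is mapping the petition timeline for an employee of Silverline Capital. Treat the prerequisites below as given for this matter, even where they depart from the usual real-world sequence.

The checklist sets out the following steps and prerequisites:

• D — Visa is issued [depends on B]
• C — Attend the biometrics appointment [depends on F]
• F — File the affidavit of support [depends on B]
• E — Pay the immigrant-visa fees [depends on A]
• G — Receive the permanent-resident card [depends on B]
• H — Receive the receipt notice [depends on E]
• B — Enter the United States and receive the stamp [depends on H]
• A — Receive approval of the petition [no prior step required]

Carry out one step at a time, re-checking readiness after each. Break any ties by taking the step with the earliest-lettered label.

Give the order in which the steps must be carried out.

A → E → H → B → D → F → C → G

A has no prerequisites → A first.
E needed A, now all done → E.
Next only H has its prerequisites met → H.
B needed H, now all done → B.
Now D, F and G have their prerequisites met. D has the earlier label, so D next.
Now F and G have their prerequisites met. F has the earlier label, so F next.
Now C and G have their prerequisites met. C has the earlier label, so C next.
G needed B, now all done → G.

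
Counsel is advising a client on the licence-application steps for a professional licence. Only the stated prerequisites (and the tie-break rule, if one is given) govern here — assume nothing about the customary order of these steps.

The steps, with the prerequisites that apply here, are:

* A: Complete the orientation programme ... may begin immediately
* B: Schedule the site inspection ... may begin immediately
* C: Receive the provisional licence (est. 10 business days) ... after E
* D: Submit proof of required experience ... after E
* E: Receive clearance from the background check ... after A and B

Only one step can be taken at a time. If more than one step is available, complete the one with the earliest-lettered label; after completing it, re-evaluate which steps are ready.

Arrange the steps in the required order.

A and B have no prerequisites; A has the earlier label, so A is first.
Next only B has its prerequisites met → B.
That leaves E as the only ready step → E.
Now C and D have their prerequisites met. C has the earlier label, so C next.
D needed E, now all done → D.

A, B, E, C, D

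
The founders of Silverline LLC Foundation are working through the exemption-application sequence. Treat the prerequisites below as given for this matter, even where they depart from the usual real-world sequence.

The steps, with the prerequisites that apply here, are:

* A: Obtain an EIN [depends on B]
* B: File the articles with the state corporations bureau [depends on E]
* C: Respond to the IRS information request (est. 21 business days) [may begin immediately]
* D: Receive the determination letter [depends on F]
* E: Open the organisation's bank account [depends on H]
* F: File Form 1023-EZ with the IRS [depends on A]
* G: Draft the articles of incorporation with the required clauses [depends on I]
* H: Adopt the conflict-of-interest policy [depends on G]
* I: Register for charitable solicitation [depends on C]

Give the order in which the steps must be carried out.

C → I → G → H → E → B → A → F → D

C is the only step with nothing outstanding, so it goes first.
That leaves I as the only ready step → I.
That leaves G as the only ready step → G.
H needed G, now all done → H.
E needed H, now all done → E.
Next only B has its prerequisites met → B.
A needed B, now all done → A.
F is the only step now ready → F.
D needed F, now all done → D.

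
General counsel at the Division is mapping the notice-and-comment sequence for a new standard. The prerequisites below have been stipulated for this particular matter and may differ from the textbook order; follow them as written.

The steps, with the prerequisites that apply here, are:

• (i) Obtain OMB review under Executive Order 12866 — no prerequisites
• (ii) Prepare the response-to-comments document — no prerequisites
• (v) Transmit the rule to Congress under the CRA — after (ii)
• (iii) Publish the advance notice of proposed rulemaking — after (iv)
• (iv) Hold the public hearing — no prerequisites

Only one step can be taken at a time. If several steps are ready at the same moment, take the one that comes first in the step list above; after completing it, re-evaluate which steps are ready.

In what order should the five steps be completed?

(i) (ii) (v) (iv) (iii)

(i), (ii) and (iv) have no prerequisites; (i) is listed earlier, so (i) is first.
(ii) and (iv) are both available; (ii) is listed earlier → (ii).
(v) and (iv) are both available; (v) is listed earlier → (v).
Next only (iv) has its prerequisites met → (iv).
(iii) needed (iv), now all done → (iii).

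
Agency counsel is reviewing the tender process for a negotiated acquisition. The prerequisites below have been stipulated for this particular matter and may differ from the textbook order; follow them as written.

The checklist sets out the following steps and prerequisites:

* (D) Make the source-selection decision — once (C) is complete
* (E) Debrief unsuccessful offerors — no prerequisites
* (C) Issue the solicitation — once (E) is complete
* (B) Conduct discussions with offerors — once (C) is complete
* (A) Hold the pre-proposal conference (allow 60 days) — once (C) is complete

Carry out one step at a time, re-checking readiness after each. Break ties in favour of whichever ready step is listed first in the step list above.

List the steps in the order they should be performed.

(E) → (C) → (D) → (B) → (A)

Only (E) has no prerequisites, so it is first.
(C) needed (E), now all done → (C).
Ready: (D), (B) and (A). (D) is listed earlier → (D).
Now (B) and (A) have their prerequisites met. (B) is listed earlier, so (B) next.
(A) is the only step now ready → (A).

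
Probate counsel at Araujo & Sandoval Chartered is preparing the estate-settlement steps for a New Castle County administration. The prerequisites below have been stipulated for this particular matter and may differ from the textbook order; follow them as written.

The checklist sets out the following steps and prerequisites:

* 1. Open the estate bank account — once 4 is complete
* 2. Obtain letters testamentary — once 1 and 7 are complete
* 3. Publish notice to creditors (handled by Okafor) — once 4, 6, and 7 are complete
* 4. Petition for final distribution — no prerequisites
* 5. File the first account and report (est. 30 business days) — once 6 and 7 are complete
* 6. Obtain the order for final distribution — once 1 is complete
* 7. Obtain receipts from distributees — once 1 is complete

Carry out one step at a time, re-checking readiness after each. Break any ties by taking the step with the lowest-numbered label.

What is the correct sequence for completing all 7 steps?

4 has no prerequisites → 4 first.
1 needed 4, now all done → 1.
6 and 7 are both available; 6 has the earlier label → 6.
7 needed 1, now all done → 7.
Ready: 2, 3 and 5. 2 has the earlier label → 2.
Now 3 and 5 have their prerequisites met. 3 has the earlier label, so 3 next.
That leaves 5 as the only ready step → 5.

4, 1, 6, 7, 2, 3, 5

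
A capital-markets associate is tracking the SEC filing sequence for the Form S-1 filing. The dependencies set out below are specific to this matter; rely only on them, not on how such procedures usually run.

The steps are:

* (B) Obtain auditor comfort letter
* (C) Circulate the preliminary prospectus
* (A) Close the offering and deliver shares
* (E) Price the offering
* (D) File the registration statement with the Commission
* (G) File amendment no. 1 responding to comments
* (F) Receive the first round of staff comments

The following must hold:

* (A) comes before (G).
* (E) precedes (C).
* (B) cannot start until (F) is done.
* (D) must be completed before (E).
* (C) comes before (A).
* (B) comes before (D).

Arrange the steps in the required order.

(F) (B) (D) (E) (C) (A) (G)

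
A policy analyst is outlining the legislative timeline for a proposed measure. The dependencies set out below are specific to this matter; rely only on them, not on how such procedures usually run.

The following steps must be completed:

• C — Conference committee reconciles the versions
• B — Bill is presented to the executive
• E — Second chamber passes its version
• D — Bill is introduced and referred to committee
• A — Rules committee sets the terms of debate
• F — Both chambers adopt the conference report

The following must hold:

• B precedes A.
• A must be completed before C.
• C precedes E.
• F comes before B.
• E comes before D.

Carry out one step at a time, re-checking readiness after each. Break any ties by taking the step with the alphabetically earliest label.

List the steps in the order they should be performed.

F is the only step with nothing outstanding, so it goes first.
B needed F, now all done → B.
That leaves A as the only ready step → A.
C is the only step now ready → C.
That leaves E as the only ready step → E.
That leaves D as the only ready step → D.

F → B → A → C → E → D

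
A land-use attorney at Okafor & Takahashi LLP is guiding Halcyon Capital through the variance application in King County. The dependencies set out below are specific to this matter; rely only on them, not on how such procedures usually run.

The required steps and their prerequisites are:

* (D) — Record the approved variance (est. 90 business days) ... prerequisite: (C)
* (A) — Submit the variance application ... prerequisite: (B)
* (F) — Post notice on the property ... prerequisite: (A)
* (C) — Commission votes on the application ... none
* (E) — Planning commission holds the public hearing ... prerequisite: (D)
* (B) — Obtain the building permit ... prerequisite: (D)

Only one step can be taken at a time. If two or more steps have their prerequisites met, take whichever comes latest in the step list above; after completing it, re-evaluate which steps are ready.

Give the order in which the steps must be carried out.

(C) → (D) → (B) → (E) → (A) → (F)

(C) has no prerequisites → (C) first.
(D) needed (C), now all done → (D).
Ready: (B) and (E). (B) is listed later → (B).
(E) and (A) are both available; (E) is listed later → (E).
(A) needed (B), now all done → (A).
(F) needed (A), now all done → (F).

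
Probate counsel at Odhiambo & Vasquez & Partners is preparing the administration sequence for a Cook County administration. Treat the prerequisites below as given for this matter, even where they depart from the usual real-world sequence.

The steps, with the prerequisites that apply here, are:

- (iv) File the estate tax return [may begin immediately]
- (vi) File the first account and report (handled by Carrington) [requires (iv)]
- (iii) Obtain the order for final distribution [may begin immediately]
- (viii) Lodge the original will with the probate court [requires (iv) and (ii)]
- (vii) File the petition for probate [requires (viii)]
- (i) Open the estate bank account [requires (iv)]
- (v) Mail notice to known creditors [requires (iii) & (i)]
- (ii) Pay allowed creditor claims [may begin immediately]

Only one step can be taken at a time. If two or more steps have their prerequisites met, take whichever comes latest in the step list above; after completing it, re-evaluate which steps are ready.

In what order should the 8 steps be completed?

(ii) (iii) (iv) (i) (v) (viii) (vii) (vi)

(ii), (iii) and (iv) have no prerequisites; (ii) is listed later, so (ii) is first.
(iii) and (iv) are both available; (iii) is listed later → (iii).
That leaves (iv) as the only ready step → (iv).
Now (i), (viii) and (vi) have their prerequisites met. (i) is listed later, so (i) next.
Now (v), (viii) and (vi) have their prerequisites met. (v) is listed later, so (v) next.
Ready: (viii) and (vi). (viii) is listed later → (viii).
(vii) now also ready, so the ready set is {(vii), (vi)}; (vii) is listed later → (vii).
That leaves (vi) as the only ready step → (vi).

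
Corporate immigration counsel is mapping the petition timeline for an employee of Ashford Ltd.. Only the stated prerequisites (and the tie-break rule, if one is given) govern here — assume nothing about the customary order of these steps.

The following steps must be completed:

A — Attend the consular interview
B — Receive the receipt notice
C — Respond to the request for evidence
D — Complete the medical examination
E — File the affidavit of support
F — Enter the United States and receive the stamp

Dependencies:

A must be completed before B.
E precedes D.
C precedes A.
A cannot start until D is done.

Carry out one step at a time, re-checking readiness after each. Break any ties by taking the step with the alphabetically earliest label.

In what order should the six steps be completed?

C, E, D, A, B, F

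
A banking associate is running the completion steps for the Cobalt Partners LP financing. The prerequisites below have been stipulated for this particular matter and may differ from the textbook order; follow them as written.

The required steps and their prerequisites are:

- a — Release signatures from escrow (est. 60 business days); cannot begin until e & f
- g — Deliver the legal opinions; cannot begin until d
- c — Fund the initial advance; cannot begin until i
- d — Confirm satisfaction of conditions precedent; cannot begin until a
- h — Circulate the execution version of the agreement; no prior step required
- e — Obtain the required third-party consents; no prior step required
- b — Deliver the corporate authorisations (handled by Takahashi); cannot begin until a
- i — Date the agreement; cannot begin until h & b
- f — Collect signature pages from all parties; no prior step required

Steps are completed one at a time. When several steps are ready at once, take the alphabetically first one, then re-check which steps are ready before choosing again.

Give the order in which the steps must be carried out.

e, f and h have no prerequisites; e has the earlier label, so e is first.
f and h are both available; f has the earlier label → f.
a and h are both available; a has the earlier label → a.
b and d now also ready, so the ready set is {b, d, h}; b has the earlier label → b.
Now d and h have their prerequisites met. d has the earlier label, so d next.
g now also ready, so the ready set is {g, h}; g has the earlier label → g.
That leaves h as the only ready step → h.
i is the only step now ready → i.
c needed i, now all done → c.

e → f → a → b → d → g → h → i → c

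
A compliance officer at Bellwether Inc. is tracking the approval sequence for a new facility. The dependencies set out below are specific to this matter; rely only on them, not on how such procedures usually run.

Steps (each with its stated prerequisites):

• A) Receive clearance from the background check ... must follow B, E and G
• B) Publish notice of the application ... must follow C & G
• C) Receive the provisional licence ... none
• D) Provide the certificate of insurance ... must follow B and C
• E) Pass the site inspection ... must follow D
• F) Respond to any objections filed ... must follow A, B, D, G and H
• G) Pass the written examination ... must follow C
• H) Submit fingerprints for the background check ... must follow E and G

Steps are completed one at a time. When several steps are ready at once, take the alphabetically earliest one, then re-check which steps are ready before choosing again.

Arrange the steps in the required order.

C, G, B, D, E, A, H, F

Only C has no prerequisites, so it is first.
G needed C, now all done → G.
B is the only step now ready → B.
D needed B and C, now all done → D.
E needed D, now all done → E.
Ready: A and H. A has the earlier label → A.
Next only H has its prerequisites met → H.
F needed A, B, D, G and H, now all done → F.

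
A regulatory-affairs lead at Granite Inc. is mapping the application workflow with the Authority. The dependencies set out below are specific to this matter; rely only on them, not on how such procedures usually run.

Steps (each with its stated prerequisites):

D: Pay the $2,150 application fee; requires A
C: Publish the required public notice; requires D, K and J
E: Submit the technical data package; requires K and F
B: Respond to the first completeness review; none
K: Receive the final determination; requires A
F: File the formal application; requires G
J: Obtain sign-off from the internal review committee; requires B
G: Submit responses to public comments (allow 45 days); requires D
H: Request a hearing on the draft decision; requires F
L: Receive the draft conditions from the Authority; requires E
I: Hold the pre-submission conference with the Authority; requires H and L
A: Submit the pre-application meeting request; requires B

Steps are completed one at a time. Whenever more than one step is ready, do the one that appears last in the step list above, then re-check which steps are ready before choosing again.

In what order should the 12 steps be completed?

B, A, J, K, D, G, F, H, E, L, I, C

B has no prerequisites → B first.
Ready: A and J. A is listed later → A.
Ready: J, K and D. J is listed later → J.
Now K and D have their prerequisites met. K is listed later, so K next.
D needed A, now all done → D.
Ready: G and C. G is listed later → G.
F now also ready, so the ready set is {F, C}; F is listed later → F.
H and E now also ready, so the ready set is {H, E, C}; H is listed later → H.
Ready: E and C. E is listed later → E.
Ready: L and C. L is listed later → L.
Ready: I and C. I is listed later → I.
C is the only step now ready → C.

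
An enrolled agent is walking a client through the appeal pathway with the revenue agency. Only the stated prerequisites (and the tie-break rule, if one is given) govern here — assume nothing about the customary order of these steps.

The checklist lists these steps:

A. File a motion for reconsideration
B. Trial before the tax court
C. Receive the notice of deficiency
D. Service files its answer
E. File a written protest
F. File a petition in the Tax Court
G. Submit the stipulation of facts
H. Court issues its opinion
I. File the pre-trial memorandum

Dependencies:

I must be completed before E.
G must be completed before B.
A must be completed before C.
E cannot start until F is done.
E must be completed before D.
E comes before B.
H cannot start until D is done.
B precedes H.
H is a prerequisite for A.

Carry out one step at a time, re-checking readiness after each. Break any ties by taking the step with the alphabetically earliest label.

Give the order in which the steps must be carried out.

F, G and I have no prerequisites; F has the earlier label, so F is first.
G and I are both available; G has the earlier label → G.
I is the only step now ready → I.
That leaves E as the only ready step → E.
B and D are both available; B has the earlier label → B.
That leaves D as the only ready step → D.
H needed B and D, now all done → H.
That leaves A as the only ready step → A.
C is the only step now ready → C.

F, G, I, E, B, D, H, A, C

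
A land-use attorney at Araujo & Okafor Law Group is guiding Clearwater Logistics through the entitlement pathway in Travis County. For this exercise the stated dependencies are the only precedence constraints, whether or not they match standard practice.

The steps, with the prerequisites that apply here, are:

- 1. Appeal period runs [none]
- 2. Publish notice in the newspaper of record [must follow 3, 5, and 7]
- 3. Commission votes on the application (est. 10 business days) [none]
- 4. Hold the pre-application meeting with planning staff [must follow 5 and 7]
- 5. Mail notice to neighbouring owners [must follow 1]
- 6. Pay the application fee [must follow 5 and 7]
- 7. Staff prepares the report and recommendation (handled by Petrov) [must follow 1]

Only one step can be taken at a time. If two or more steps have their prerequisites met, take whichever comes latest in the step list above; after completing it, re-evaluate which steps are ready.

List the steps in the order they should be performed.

3 → 1 → 7 → 5 → 6 → 4 → 2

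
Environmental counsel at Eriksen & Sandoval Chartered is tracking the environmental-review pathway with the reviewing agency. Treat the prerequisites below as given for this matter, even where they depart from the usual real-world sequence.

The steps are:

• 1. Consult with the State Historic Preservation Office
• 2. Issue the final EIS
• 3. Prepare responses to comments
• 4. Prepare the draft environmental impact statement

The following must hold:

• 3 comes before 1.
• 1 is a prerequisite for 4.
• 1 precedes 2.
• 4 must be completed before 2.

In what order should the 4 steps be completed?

Only 3 has no prerequisites, so it is first.
1 is the only step now ready → 1.
4 is the only step now ready → 4.
That leaves 2 as the only ready step → 2.

3 1 4 2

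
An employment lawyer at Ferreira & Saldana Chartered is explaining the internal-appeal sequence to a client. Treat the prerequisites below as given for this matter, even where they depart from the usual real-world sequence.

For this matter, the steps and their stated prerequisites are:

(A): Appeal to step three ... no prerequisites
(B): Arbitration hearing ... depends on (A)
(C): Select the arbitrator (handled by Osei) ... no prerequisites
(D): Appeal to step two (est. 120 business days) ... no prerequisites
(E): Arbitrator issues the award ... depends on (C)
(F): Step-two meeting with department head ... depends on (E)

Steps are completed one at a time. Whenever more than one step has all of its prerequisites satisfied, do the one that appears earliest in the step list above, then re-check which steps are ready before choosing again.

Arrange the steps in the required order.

(A), (B), (C), (D), (E), (F)

(A), (C) and (D) have no prerequisites; (A) is listed earlier, so (A) is first.
Now (B), (C) and (D) have their prerequisites met. (B) is listed earlier, so (B) next.
(C) and (D) are both available; (C) is listed earlier → (C).
Now (D) and (E) have their prerequisites met. (D) is listed earlier, so (D) next.
(E) is the only step now ready → (E).
Next only (F) has its prerequisites met → (F).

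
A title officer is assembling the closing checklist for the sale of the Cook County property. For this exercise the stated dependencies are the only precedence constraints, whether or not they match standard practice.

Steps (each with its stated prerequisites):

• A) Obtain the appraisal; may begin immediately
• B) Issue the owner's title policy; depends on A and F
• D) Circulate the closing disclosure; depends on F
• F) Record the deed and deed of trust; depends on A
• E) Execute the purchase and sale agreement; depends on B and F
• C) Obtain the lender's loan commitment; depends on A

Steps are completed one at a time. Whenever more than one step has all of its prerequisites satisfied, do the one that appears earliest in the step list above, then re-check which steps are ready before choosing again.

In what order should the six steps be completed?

A, F, B, D, E, C

Only A has no prerequisites, so it is first.
F and C are both available; F is listed earlier → F.
B, D and C are all available; B is listed earlier → B.
Now D, E and C have their prerequisites met. D is listed earlier, so D next.
Now E and C have their prerequisites met. E is listed earlier, so E next.
C is the only step now ready → C.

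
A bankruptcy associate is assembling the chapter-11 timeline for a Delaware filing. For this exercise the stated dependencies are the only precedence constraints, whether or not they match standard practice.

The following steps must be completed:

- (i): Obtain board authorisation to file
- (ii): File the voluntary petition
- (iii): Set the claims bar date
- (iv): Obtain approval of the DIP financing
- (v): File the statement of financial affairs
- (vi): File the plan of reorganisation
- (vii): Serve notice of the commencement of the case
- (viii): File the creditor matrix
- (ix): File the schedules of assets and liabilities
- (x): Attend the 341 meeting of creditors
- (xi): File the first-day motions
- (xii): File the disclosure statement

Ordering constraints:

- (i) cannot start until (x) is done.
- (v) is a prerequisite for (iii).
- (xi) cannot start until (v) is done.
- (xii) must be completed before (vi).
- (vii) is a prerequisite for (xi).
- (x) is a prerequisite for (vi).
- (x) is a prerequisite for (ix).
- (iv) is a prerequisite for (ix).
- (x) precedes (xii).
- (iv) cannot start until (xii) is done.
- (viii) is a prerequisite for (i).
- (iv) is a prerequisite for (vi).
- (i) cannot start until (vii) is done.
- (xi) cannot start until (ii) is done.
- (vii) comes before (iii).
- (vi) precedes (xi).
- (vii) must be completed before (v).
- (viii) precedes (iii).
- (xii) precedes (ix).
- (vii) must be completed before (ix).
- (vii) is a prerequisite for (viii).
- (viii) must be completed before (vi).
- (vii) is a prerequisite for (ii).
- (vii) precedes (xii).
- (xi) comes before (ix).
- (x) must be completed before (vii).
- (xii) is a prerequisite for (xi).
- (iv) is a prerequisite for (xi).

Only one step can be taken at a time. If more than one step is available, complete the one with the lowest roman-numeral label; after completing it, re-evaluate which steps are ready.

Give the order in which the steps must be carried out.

(x), (vii), (ii), (v), (viii), (i), (iii), (xii), (iv), (vi), (xi), (ix)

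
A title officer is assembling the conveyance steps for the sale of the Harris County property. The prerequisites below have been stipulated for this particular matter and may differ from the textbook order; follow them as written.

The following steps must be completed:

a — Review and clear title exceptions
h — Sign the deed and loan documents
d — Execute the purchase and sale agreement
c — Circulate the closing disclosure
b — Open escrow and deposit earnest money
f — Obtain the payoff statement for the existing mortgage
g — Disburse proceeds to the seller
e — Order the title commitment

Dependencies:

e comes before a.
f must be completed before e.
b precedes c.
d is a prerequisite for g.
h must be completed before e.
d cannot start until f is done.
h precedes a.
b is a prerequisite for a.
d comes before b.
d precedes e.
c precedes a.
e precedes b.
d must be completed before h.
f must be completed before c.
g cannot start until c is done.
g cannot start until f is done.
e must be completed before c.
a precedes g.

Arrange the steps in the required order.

f, d, h, e, b, c, a, g

f is the only step with nothing outstanding, so it goes first.
Next only d has its prerequisites met → d.
Next only h has its prerequisites met → h.
That leaves e as the only ready step → e.
Next only b has its prerequisites met → b.
c needed b, f and e, now all done → c.
a needed h, c, b and e, now all done → a.
g needed a, d, c and f, now all done → g.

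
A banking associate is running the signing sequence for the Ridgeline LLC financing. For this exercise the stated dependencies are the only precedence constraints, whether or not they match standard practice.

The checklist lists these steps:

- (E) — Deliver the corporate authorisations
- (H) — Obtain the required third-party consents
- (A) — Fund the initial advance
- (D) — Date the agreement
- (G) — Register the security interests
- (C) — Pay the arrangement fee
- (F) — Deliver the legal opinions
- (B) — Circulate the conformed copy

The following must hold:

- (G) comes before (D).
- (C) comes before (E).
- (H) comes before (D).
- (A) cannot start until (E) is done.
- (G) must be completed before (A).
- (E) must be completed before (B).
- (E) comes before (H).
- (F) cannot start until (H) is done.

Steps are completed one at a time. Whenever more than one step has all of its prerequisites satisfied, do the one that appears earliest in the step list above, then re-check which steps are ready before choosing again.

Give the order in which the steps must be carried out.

(G) → (C) → (E) → (H) → (A) → (D) → (F) → (B)

Nothing is required for (G) and (C). (G) is listed earlier → (G) first.
That leaves (C) as the only ready step → (C).
(E) needed (C), now all done → (E).
(H), (A) and (B) are all available; (H) is listed earlier → (H).
Now (A), (D), (F) and (B) have their prerequisites met. (A) is listed earlier, so (A) next.
(D), (F) and (B) are all available; (D) is listed earlier → (D).
Ready: (F) and (B). (F) is listed earlier → (F).
(B) is the only step now ready → (B).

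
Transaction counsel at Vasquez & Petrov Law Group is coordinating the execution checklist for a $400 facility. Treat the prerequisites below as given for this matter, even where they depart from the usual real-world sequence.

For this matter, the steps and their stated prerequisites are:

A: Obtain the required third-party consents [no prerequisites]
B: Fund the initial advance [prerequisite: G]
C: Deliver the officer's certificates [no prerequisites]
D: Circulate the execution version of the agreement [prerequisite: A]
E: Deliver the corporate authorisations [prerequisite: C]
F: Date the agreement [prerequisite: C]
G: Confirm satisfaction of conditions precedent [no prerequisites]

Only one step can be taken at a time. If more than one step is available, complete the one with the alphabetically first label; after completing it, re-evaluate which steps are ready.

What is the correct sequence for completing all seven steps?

A, C, D, E, F, G, B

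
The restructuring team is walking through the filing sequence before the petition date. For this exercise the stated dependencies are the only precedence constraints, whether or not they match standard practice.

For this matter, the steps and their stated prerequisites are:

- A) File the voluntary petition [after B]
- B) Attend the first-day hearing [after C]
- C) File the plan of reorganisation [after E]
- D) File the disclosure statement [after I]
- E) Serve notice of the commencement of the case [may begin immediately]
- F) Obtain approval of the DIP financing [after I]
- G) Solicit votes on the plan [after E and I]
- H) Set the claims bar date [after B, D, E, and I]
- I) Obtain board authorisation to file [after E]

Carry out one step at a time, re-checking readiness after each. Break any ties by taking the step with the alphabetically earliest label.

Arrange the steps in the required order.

Only E has no prerequisites, so it is first.
C and I are both available; C has the earlier label → C.
B now also ready, so the ready set is {B, I}; B has the earlier label → B.
A now also ready, so the ready set is {A, I}; A has the earlier label → A.
I needed E, now all done → I.
D, F and G are all available; D has the earlier label → D.
H now also ready, so the ready set is {F, G, H}; F has the earlier label → F.
Ready: G and H. G has the earlier label → G.
H is the only step now ready → H.

E, C, B, A, I, D, F, G, H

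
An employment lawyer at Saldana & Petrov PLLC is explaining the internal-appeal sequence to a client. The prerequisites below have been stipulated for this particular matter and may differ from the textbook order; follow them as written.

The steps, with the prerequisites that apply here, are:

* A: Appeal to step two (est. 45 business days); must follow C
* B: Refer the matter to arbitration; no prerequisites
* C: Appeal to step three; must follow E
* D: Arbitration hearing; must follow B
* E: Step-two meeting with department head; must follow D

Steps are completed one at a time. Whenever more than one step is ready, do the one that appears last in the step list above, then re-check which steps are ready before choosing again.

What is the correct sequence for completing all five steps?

B → D → E → C → A

B is the only step with nothing outstanding, so it goes first.
D is the only step now ready → D.
Next only E has its prerequisites met → E.
C needed E, now all done → C.
That leaves A as the only ready step → A.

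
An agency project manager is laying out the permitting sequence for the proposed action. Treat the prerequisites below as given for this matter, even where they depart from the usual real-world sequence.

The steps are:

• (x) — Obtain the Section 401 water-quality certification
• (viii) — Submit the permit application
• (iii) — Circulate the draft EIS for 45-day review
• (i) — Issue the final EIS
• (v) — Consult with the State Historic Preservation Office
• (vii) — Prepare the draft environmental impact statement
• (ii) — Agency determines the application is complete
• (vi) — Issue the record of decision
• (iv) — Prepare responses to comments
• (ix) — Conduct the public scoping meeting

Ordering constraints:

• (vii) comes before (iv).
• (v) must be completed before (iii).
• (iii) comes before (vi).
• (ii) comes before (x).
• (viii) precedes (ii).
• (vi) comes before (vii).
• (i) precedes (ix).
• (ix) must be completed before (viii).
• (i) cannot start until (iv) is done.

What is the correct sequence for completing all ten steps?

(v), (iii), (vi), (vii), (iv), (i), (ix), (viii), (ii), (x)

(v) is the only step with nothing outstanding, so it goes first.
(iii) needed (v), now all done → (iii).
That leaves (vi) as the only ready step → (vi).
(vii) is the only step now ready → (vii).
That leaves (iv) as the only ready step → (iv).
(i) needed (iv), now all done → (i).
That leaves (ix) as the only ready step → (ix).
(viii) needed (ix), now all done → (viii).
Next only (ii) has its prerequisites met → (ii).
That leaves (x) as the only ready step → (x).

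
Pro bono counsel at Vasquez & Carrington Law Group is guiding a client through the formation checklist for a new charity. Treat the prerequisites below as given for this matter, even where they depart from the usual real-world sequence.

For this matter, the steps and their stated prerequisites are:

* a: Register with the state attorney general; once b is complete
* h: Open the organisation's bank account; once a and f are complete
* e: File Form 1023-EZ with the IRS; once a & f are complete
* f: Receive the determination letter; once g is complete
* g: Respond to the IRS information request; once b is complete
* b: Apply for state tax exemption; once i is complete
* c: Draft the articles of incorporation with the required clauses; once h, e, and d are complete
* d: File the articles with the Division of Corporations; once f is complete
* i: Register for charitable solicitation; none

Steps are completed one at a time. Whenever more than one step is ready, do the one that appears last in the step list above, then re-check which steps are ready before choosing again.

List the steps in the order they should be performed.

i, b, g, f, d, a, e, h, c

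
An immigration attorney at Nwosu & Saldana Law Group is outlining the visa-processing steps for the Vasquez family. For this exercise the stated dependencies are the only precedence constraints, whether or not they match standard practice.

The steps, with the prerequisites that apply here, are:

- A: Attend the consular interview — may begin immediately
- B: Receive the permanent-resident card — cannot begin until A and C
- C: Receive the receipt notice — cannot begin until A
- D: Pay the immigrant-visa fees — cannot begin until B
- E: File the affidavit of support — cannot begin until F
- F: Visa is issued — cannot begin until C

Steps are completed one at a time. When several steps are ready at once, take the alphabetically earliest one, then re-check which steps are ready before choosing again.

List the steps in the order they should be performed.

A has no prerequisites → A first.
That leaves C as the only ready step → C.
B and F are both available; B has the earlier label → B.
D now also ready, so the ready set is {D, F}; D has the earlier label → D.
F needed C, now all done → F.
That leaves E as the only ready step → E.

A, C, B, D, F, E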